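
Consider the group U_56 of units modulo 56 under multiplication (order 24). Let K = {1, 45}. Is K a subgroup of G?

45 ∈ K but its inverse 5 ∉ K, so K is not a subgroup.

No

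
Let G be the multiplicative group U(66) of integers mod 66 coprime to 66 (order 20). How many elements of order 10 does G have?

Enumerating element orders in G gives 12 elements of order 10.

12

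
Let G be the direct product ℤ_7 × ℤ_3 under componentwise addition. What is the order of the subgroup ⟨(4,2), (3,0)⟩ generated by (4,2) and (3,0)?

21

|⟨(4,2)⟩| = 21 and |⟨(3,0)⟩| = 7, so |H| is a multiple of lcm(21, 7) = 21 and divides |G| = 21.
Closing {(4,2), (3,0)} under the group operation gives all of G, so |H| = 21.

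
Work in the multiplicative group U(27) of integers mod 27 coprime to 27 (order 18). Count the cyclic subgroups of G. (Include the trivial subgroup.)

6

Group the elements of G by the cyclic subgroup they generate; each cyclic subgroup of order d accounts for φ(d) elements.
Cyclic subgroups by order — order 1: 1; order 2: 1; order 3: 1; order 6: 1; order 9: 1; order 18: 1.
Total: 6.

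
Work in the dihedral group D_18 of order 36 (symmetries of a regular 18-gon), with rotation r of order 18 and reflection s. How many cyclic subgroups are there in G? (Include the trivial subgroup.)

A cyclic subgroup of order d is generated by each of its φ(d) elements of order d, so the cyclic subgroups of order d number (#elements of order d)/φ(d).
Cyclic subgroups by order — order 1: 1; order 2: 19; order 3: 1; order 6: 1; order 9: 1; order 18: 1.
Total: 24.

24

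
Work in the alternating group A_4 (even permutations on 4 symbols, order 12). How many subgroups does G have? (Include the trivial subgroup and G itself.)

|G| = 12, so by Lagrange every subgroup order divides 12. Divisors: 1, 2, 3, 4, 6, 12.
Subgroups by order — order 1: 1; order 2: 3; order 3: 4; order 4: 1; order 6: 0; order 12: 1.
Total: 1 + 3 + 4 + 1 + 0 + 1 = 10.

10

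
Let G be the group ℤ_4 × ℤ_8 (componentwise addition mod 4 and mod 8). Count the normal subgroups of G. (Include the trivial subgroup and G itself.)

G is abelian, so every subgroup is normal.
G has 22 subgroups in total, hence 22 normal subgroups.

22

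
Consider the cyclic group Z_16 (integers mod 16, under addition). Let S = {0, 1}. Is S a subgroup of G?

1 ∈ S but its inverse 15 ∉ S, so S is not a subgroup.

No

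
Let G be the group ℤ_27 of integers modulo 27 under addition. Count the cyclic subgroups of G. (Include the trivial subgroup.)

4

Each element a generates a cyclic subgroup ⟨a⟩; distinct elements may generate the same one (a cyclic group of order d has φ(d) generators).
Cyclic subgroups by order — order 1: 1; order 3: 1; order 9: 1; order 27: 1.
Total: 4.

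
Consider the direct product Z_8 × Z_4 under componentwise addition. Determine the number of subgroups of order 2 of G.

|G| = 32 and 2 | 32, so subgroups of order 2 are possible by Lagrange.
The subgroups of order 2 are: {(0,0), (0,2)}; {(0,0), (4,0)}; {(0,0), (4,2)}.
So G has 3 subgroups of order 2.

3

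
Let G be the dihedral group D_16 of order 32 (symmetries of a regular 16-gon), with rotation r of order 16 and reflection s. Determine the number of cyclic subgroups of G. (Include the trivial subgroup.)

21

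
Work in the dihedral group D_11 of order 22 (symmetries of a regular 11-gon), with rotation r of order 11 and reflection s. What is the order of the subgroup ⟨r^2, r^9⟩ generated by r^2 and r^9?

|⟨r^2⟩| = 11 and |⟨r^9⟩| = 11, so |H| is a multiple of lcm(11, 11) = 11 and divides |G| = 22.
Closing under the operation: H = {e, r, r^2, r^3, r^4, r^5, r^6, r^7, r^8, r^9, r^10}, so |H| = 11.

11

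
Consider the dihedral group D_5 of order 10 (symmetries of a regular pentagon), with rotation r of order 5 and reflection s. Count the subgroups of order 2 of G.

5

|G| = 10 and 2 | 10, so subgroups of order 2 are possible by Lagrange.
The subgroups of order 2 are: {e, r^2s}; {e, r^3s}; {e, r^4s}; {e, rs}; … (5 in all).
So G has 5 subgroups of order 2.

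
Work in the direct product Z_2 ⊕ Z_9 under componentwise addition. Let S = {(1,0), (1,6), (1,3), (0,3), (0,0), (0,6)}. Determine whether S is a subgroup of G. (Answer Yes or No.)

|S| = 6 divides |G| = 18, consistent with Lagrange.
S contains the identity, every element's inverse is in S, and S is closed under +: it is a subgroup.
In fact S = ⟨(1,6)⟩.

Yes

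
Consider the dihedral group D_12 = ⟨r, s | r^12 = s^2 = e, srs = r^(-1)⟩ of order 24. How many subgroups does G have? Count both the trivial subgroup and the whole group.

34

|G| = 24, so by Lagrange every subgroup order divides 24. Divisors: 1, 2, 3, 4, 6, 8, 12, 24.
Subgroups by order — order 1: 1; order 2: 13; order 3: 1; order 4: 7; order 6: 5; order 8: 3; order 12: 3; order 24: 1.
Total: 1 + 13 + 1 + 7 + 5 + 3 + 3 + 1 = 34.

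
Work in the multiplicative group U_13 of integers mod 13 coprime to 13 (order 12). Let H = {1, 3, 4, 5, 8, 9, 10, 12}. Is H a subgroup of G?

No

|H| = 8 does not divide |G| = 12, so by Lagrange H is not a subgroup.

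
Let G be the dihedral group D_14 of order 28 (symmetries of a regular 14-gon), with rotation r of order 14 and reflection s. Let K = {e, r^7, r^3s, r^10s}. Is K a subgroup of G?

Yes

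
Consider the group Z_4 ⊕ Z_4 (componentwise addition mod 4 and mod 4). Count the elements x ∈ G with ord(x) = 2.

An element (a,b) has order lcm(ord(a), ord(b)); count pairs with lcm equal to 2.
Enumerating gives 3 such elements.

3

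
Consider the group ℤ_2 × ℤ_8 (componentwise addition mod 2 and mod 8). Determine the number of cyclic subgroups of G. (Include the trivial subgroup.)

A cyclic subgroup of order d is generated by each of its φ(d) elements of order d, so the cyclic subgroups of order d number (#elements of order d)/φ(d).
Cyclic subgroups by order — order 1: 1; order 2: 3; order 4: 2; order 8: 2.
Total: 8.

8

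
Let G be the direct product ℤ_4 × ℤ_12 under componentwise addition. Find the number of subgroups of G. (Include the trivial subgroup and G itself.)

|G| = 48, so by Lagrange every subgroup order divides 48. Divisors: 1, 2, 3, 4, 6, 8, 12, 16, 24, 48.
Subgroups by order — order 1: 1; order 2: 3; order 3: 1; order 4: 7; order 6: 3; order 8: 3; order 12: 7; order 16: 1; order 24: 3; order 48: 1.
Total: 1 + 3 + 1 + 7 + 3 + 3 + 7 + 1 + 3 + 1 = 30.

30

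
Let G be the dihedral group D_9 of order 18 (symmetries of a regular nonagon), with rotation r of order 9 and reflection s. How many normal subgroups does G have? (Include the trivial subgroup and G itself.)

4

G has 16 subgroups. Checking conjugation-invariance by order — order 1: 1/1 normal; order 2: 0/9 normal; order 3: 1/1 normal; order 6: 0/3 normal; order 9: 1/1 normal; order 18: 1/1 normal.
Total normal subgroups: 4.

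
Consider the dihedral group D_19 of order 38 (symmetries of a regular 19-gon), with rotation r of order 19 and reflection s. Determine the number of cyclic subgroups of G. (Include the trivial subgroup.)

Each element a generates a cyclic subgroup ⟨a⟩; distinct elements may generate the same one (a cyclic group of order d has φ(d) generators).
Cyclic subgroups by order — order 1: 1; order 2: 19; order 19: 1.
Total: 21.

21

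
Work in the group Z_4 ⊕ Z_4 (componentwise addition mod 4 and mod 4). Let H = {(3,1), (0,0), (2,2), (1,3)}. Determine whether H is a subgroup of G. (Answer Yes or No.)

Yes

|H| = 4 divides |G| = 16, consistent with Lagrange.
H contains the identity, every element's inverse is in H, and H is closed under +: it is a subgroup.
In fact H = ⟨(3,1)⟩.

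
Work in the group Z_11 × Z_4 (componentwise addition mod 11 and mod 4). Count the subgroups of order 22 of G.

1

|G| = 44 and 22 | 44, so subgroups of order 22 are possible by Lagrange.
The subgroups of order 22 are: {(0,0), (0,2), (1,0), (1,2), (2,0), (2,2), (3,0), (3,2), (4,0), (4,2), (5,0), (5,2), (6,0), (6,2), (7,0), (7,2), (8,0), (8,2), (9,0), (9,2), (10,0), (10,2)}.
So G has 1 subgroup of order 22.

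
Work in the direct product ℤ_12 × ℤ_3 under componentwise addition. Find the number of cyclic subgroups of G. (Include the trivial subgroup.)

Each element a generates a cyclic subgroup ⟨a⟩; distinct elements may generate the same one (a cyclic group of order d has φ(d) generators).
Cyclic subgroups by order — order 1: 1; order 2: 1; order 3: 4; order 4: 1; order 6: 4; order 12: 4.
Total: 15.

15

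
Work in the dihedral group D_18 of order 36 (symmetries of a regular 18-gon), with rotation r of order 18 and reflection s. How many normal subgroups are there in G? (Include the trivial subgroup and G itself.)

G has 45 subgroups. Checking conjugation-invariance by order — order 1: 1/1 normal; order 2: 1/19 normal; order 3: 1/1 normal; order 4: 0/9 normal; order 6: 1/7 normal; order 9: 1/1 normal; order 12: 0/3 normal; order 18: 3/3 normal; order 36: 1/1 normal.
Total normal subgroups: 9.

9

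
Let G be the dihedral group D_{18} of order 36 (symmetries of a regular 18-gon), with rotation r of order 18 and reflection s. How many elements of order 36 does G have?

No element of G has order 36 (even though 36 | 36).

0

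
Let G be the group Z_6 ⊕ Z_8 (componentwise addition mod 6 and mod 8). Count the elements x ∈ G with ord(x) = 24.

16

An element (a,b) has order lcm(ord(a), ord(b)); count pairs with lcm equal to 24.
Enumerating gives 16 such elements.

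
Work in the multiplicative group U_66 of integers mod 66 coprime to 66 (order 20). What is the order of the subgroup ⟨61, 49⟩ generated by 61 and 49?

|⟨61⟩| = 10 and |⟨49⟩| = 5, so |H| is a multiple of lcm(10, 5) = 10 and divides |G| = 20.
Closing under the operation: H = {1, 7, 13, 19, 25, 31, 37, 43, 49, 61}, so |H| = 10.

10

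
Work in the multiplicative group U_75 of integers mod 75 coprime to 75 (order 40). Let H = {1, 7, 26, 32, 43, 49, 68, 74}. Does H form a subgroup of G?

|H| = 8 divides |G| = 40, consistent with Lagrange.
H contains the identity, every element's inverse is in H, and H is closed under ·: it is a subgroup.

Yes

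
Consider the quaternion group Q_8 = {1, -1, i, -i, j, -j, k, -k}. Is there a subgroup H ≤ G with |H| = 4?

4 | 8. A subgroup of order 4 is {1, -1, i, -i}.

Yes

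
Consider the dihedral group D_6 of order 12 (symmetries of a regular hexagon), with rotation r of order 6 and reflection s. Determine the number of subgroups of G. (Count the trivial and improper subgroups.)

|G| = 12, so by Lagrange every subgroup order divides 12. Divisors: 1, 2, 3, 4, 6, 12.
Subgroups by order — order 1: 1; order 2: 7; order 3: 1; order 4: 3; order 6: 3; order 12: 1.
Total: 1 + 7 + 1 + 3 + 3 + 1 = 16.

16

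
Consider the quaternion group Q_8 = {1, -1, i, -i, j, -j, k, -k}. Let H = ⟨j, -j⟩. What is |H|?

|⟨j⟩| = 4 and |⟨-j⟩| = 4, so |H| is a multiple of lcm(4, 4) = 4 and divides |G| = 8.
Closing under the operation: H = {1, -1, j, -j}, so |H| = 4.

4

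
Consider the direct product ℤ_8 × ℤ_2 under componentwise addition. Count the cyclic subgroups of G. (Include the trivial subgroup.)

Group the elements of G by the cyclic subgroup they generate; each cyclic subgroup of order d accounts for φ(d) elements.
Cyclic subgroups by order — order 1: 1; order 2: 3; order 4: 2; order 8: 2.
Total: 8.

8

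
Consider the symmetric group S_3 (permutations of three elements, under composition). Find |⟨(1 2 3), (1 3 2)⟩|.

|⟨(1 2 3)⟩| = 3 and |⟨(1 3 2)⟩| = 3, so |H| is a multiple of lcm(3, 3) = 3 and divides |G| = 6.
Closing under the operation: H = {e, (1 2 3), (1 3 2)}, so |H| = 3.

3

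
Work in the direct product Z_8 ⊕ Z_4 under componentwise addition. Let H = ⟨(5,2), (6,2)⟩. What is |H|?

16

|⟨(5,2)⟩| = 8 and |⟨(6,2)⟩| = 4, so |H| is a multiple of lcm(8, 4) = 8 and divides |G| = 32.
Closing under the operation: H = {(0,0), (0,2), (1,0), (1,2), (2,0), (2,2), (3,0), (3,2), (4,0), (4,2), (5,0), (5,2), (6,0), (6,2), (7,0), (7,2)}, so |H| = 16.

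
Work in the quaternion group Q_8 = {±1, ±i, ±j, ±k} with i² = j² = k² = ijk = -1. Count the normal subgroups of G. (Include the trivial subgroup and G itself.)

G has 6 subgroups. Checking conjugation-invariance by order — order 1: 1/1 normal; order 2: 1/1 normal; order 4: 3/3 normal; order 8: 1/1 normal.
Total normal subgroups: 6.

6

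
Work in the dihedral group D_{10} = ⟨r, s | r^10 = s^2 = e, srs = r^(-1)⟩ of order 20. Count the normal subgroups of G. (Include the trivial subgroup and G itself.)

7

G has 22 subgroups. Checking conjugation-invariance by order — order 1: 1/1 normal; order 2: 1/11 normal; order 4: 0/5 normal; order 5: 1/1 normal; order 10: 3/3 normal; order 20: 1/1 normal.
Total normal subgroups: 7.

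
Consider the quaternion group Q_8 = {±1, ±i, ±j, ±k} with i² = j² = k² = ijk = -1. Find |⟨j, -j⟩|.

|⟨j⟩| = 4 and |⟨-j⟩| = 4, so |H| is a multiple of lcm(4, 4) = 4 and divides |G| = 8.
Closing under the operation: H = {1, -1, j, -j}, so |H| = 4.

4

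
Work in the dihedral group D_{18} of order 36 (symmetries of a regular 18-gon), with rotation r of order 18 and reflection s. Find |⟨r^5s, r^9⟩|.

|⟨r^5s⟩| = 2 and |⟨r^9⟩| = 2, so |H| is a multiple of lcm(2, 2) = 2 and divides |G| = 36.
Closing under the operation: H = {e, r^9, r^5s, r^14s}, so |H| = 4.

4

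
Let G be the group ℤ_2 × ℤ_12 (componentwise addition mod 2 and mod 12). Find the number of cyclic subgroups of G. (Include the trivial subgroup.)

Group the elements of G by the cyclic subgroup they generate; each cyclic subgroup of order d accounts for φ(d) elements.
Cyclic subgroups by order — order 1: 1; order 2: 3; order 3: 1; order 4: 2; order 6: 3; order 12: 2.
Total: 12.

12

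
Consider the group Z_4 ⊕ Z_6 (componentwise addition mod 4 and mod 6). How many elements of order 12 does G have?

8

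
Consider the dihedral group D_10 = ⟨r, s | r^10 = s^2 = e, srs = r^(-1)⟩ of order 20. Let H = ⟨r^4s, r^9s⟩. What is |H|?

4

|⟨r^4s⟩| = 2 and |⟨r^9s⟩| = 2, so |H| is a multiple of lcm(2, 2) = 2 and divides |G| = 20.
Closing under the operation: H = {e, r^5, r^4s, r^9s}, so |H| = 4.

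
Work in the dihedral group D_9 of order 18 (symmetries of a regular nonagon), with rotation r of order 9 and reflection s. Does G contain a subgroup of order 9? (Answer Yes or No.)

9 | 18. A subgroup of order 9 is {e, r, r^2, r^3, r^4, r^5, r^6, r^7, r^8}.

Yes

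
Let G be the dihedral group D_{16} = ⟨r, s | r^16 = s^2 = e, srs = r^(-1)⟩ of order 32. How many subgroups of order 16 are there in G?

3

|G| = 32 and 16 | 32, so subgroups of order 16 are possible by Lagrange.
The subgroups of order 16 are: {e, r, r^2, r^3, r^4, r^5, r^6, r^7, r^8, r^9, r^10, r^11, r^12, r^13, r^14, r^15}; {e, r^2, r^4, r^6, r^8, r^10, r^12, r^14, s, r^2s, r^4s, r^6s, r^8s, r^10s, r^12s, r^14s}; {e, r^2, r^4, r^6, r^8, r^10, r^12, r^14, rs, r^3s, r^5s, r^7s, r^9s, r^11s, r^13s, r^15s}.
So G has 3 subgroups of order 16.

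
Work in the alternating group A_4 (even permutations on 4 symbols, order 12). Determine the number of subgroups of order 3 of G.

|G| = 12 and 3 | 12, so subgroups of order 3 are possible by Lagrange.
The subgroups of order 3 are: {e, (1 2 3), (1 3 2)}; {e, (1 2 4), (1 4 2)}; {e, (1 3 4), (1 4 3)}; {e, (2 3 4), (2 4 3)}.
So G has 4 subgroups of order 3.

4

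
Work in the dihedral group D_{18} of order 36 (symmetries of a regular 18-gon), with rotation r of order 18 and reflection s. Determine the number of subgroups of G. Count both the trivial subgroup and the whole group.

45

|G| = 36, so by Lagrange every subgroup order divides 36. Divisors: 1, 2, 3, 4, 6, 9, 12, 18, 36.
Subgroups by order — order 1: 1; order 2: 19; order 3: 1; order 4: 9; order 6: 7; order 9: 1; order 12: 3; order 18: 3; order 36: 1.
Total: 1 + 19 + 1 + 9 + 7 + 1 + 3 + 3 + 1 = 45.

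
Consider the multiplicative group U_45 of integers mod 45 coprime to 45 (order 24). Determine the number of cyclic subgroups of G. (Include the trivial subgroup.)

A cyclic subgroup of order d is generated by each of its φ(d) elements of order d, so the cyclic subgroups of order d number (#elements of order d)/φ(d).
Cyclic subgroups by order — order 1: 1; order 2: 3; order 3: 1; order 4: 2; order 6: 3; order 12: 2.
Total: 12.

12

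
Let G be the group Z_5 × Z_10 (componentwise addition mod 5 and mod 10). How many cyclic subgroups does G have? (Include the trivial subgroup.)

Each element a generates a cyclic subgroup ⟨a⟩; distinct elements may generate the same one (a cyclic group of order d has φ(d) generators).
Cyclic subgroups by order — order 1: 1; order 2: 1; order 5: 6; order 10: 6.
Total: 14.

14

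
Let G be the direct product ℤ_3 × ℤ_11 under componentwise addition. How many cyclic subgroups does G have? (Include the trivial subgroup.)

4

A cyclic subgroup of order d is generated by each of its φ(d) elements of order d, so the cyclic subgroups of order d number (#elements of order d)/φ(d).
Cyclic subgroups by order — order 1: 1; order 3: 1; order 11: 1; order 33: 1.
Total: 4.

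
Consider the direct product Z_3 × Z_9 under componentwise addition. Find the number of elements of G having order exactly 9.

18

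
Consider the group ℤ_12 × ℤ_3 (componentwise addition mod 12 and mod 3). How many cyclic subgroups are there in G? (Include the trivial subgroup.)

A cyclic subgroup of order d is generated by each of its φ(d) elements of order d, so the cyclic subgroups of order d number (#elements of order d)/φ(d).
Cyclic subgroups by order — order 1: 1; order 2: 1; order 3: 4; order 4: 1; order 6: 4; order 12: 4.
Total: 15.

15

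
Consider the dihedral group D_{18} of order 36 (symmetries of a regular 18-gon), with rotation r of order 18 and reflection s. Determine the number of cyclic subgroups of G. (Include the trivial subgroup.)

24

Each element a generates a cyclic subgroup ⟨a⟩; distinct elements may generate the same one (a cyclic group of order d has φ(d) generators).
Cyclic subgroups by order — order 1: 1; order 2: 19; order 3: 1; order 6: 1; order 9: 1; order 18: 1.
Total: 24.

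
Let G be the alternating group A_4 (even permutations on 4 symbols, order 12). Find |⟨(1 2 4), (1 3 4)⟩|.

|⟨(1 2 4)⟩| = 3 and |⟨(1 3 4)⟩| = 3, so |H| is a multiple of lcm(3, 3) = 3 and divides |G| = 12.
Closing {(1 2 4), (1 3 4)} under the group operation gives all of G, so |H| = 12.

12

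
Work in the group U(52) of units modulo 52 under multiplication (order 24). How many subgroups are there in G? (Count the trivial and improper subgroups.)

16

|G| = 24, so by Lagrange every subgroup order divides 24. Divisors: 1, 2, 3, 4, 6, 8, 12, 24.
Subgroups by order — order 1: 1; order 2: 3; order 3: 1; order 4: 3; order 6: 3; order 8: 1; order 12: 3; order 24: 1.
Total: 1 + 3 + 1 + 3 + 3 + 1 + 3 + 1 = 16.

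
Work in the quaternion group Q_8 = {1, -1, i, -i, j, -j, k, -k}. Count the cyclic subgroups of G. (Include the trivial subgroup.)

5

A cyclic subgroup of order d is generated by each of its φ(d) elements of order d, so the cyclic subgroups of order d number (#elements of order d)/φ(d).
Cyclic subgroups by order — order 1: 1; order 2: 1; order 4: 3.
Total: 5.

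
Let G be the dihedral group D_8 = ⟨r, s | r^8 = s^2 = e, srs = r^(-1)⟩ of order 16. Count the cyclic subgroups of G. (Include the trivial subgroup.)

12

A cyclic subgroup of order d is generated by each of its φ(d) elements of order d, so the cyclic subgroups of order d number (#elements of order d)/φ(d).
Cyclic subgroups by order — order 1: 1; order 2: 9; order 4: 1; order 8: 1.
Total: 12.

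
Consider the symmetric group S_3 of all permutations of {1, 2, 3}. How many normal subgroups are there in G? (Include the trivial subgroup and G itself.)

G has 6 subgroups. Checking conjugation-invariance by order — order 1: 1/1 normal; order 2: 0/3 normal; order 3: 1/1 normal; order 6: 1/1 normal.
Total normal subgroups: 3.

3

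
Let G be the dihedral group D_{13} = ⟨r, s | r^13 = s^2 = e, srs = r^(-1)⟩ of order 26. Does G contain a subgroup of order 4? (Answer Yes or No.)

4 does not divide |G| = 26, so by Lagrange no subgroup of order 4 exists.

No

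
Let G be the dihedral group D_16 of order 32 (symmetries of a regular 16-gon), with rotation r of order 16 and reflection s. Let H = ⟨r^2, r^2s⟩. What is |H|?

16

|⟨r^2⟩| = 8 and |⟨r^2s⟩| = 2, so |H| is a multiple of lcm(8, 2) = 8 and divides |G| = 32.
Closing under the operation: H = {e, r^2, r^4, r^6, r^8, r^10, r^12, r^14, s, r^2s, r^4s, r^6s, r^8s, r^10s, r^12s, r^14s}, so |H| = 16.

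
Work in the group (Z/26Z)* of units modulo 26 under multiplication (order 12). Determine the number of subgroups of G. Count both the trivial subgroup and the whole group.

6

|G| = 12, so by Lagrange every subgroup order divides 12. Divisors: 1, 2, 3, 4, 6, 12.
Subgroups by order — order 1: 1; order 2: 1; order 3: 1; order 4: 1; order 6: 1; order 12: 1.
Total: 1 + 1 + 1 + 1 + 1 + 1 = 6.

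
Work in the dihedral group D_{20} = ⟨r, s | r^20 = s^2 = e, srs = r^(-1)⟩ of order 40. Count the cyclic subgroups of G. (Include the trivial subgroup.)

26

A cyclic subgroup of order d is generated by each of its φ(d) elements of order d, so the cyclic subgroups of order d number (#elements of order d)/φ(d).
Cyclic subgroups by order — order 1: 1; order 2: 21; order 4: 1; order 5: 1; order 10: 1; order 20: 1.
Total: 26.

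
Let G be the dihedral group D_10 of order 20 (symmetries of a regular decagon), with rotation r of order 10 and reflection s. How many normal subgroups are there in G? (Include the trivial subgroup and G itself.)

G has 22 subgroups. Checking conjugation-invariance by order — order 1: 1/1 normal; order 2: 1/11 normal; order 4: 0/5 normal; order 5: 1/1 normal; order 10: 3/3 normal; order 20: 1/1 normal.
Total normal subgroups: 7.

7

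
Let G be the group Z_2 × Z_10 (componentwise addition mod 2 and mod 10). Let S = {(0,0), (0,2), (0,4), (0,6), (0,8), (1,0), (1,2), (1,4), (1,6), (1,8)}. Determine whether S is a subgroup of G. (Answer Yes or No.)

|S| = 10 divides |G| = 20, consistent with Lagrange.
S contains the identity, every element's inverse is in S, and S is closed under +: it is a subgroup.
In fact S = ⟨(1,2)⟩.

Yes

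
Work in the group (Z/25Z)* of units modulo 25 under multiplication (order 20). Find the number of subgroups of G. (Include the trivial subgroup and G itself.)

|G| = 20, so by Lagrange every subgroup order divides 20. Divisors: 1, 2, 4, 5, 10, 20.
Subgroups by order — order 1: 1; order 2: 1; order 4: 1; order 5: 1; order 10: 1; order 20: 1.
Total: 1 + 1 + 1 + 1 + 1 + 1 = 6.

6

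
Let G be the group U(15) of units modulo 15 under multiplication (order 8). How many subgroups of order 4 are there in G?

|G| = 8 and 4 | 8, so subgroups of order 4 are possible by Lagrange.
The subgroups of order 4 are: {1, 4, 11, 14}; {1, 4, 7, 13}; {1, 2, 4, 8}.
So G has 3 subgroups of order 4.

3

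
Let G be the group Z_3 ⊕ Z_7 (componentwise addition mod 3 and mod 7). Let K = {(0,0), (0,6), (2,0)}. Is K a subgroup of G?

(2,0) ∈ K but its inverse (1,0) ∉ K, so K is not a subgroup.

No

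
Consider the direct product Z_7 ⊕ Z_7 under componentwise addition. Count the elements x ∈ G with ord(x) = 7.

48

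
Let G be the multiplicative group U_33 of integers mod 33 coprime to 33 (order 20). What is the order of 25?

Compute successive powers of 25 mod 33: 25, 31, 16, 4, 1; 25^5 ≡ 1 (mod 33).
So |⟨25⟩| = 5.

5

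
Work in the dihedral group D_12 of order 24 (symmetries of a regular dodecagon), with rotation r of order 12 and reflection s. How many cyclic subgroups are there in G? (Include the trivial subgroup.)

18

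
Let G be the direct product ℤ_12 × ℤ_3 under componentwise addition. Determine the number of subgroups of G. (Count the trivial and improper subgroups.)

18

|G| = 36, so by Lagrange every subgroup order divides 36. Divisors: 1, 2, 3, 4, 6, 9, 12, 18, 36.
Subgroups by order — order 1: 1; order 2: 1; order 3: 4; order 4: 1; order 6: 4; order 9: 1; order 12: 4; order 18: 1; order 36: 1.
Total: 1 + 1 + 4 + 1 + 4 + 1 + 4 + 1 + 1 = 18.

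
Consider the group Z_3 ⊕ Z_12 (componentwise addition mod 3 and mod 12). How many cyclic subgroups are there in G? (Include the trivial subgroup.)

15

A cyclic subgroup of order d is generated by each of its φ(d) elements of order d, so the cyclic subgroups of order d number (#elements of order d)/φ(d).
Cyclic subgroups by order — order 1: 1; order 2: 1; order 3: 4; order 4: 1; order 6: 4; order 12: 4.
Total: 15.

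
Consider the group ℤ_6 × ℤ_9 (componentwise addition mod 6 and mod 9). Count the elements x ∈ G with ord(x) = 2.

1

An element (a,b) has order lcm(ord(a), ord(b)); count pairs with lcm equal to 2.
Enumerating gives 1 such elements.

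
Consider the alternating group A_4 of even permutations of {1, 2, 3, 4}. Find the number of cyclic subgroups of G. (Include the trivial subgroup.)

A cyclic subgroup of order d is generated by each of its φ(d) elements of order d, so the cyclic subgroups of order d number (#elements of order d)/φ(d).
Cyclic subgroups by order — order 1: 1; order 2: 3; order 3: 4.
Total: 8.

8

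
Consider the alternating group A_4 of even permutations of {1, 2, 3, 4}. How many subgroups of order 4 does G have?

|G| = 12 and 4 | 12, so subgroups of order 4 are possible by Lagrange.
The subgroups of order 4 are: {e, (1 2)(3 4), (1 3)(2 4), (1 4)(2 3)}.
So G has 1 subgroup of order 4.

1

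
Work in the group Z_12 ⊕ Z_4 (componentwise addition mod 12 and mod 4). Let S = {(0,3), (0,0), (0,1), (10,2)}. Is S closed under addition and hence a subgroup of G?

No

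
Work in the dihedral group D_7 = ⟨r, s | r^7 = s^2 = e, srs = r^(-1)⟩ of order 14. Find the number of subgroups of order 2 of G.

7

|G| = 14 and 2 | 14, so subgroups of order 2 are possible by Lagrange.
The subgroups of order 2 are: {e, r^2s}; {e, r^3s}; {e, r^4s}; {e, r^5s}; … (7 in all).
So G has 7 subgroups of order 2.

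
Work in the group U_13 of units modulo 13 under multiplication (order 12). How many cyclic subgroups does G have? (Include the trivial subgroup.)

A cyclic subgroup of order d is generated by each of its φ(d) elements of order d, so the cyclic subgroups of order d number (#elements of order d)/φ(d).
Cyclic subgroups by order — order 1: 1; order 2: 1; order 3: 1; order 4: 1; order 6: 1; order 12: 1.
Total: 6.

6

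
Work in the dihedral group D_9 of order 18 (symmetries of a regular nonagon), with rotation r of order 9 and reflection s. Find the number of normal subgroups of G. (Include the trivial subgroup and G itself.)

4

G has 16 subgroups. Checking conjugation-invariance by order — order 1: 1/1 normal; order 2: 0/9 normal; order 3: 1/1 normal; order 6: 0/3 normal; order 9: 1/1 normal; order 18: 1/1 normal.
Total normal subgroups: 4.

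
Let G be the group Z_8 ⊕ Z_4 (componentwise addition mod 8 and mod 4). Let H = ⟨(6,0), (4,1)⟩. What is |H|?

16

|⟨(6,0)⟩| = 4 and |⟨(4,1)⟩| = 4, so |H| is a multiple of lcm(4, 4) = 4 and divides |G| = 32.
Closing under the operation: H = {(0,0), (0,1), (0,2), (0,3), (2,0), (2,1), (2,2), (2,3), (4,0), (4,1), (4,2), (4,3), (6,0), (6,1), (6,2), (6,3)}, so |H| = 16.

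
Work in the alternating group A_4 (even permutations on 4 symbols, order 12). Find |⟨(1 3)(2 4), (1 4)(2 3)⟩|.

|⟨(1 3)(2 4)⟩| = 2 and |⟨(1 4)(2 3)⟩| = 2, so |H| is a multiple of lcm(2, 2) = 2 and divides |G| = 12.
Closing under the operation: H = {e, (1 2)(3 4), (1 3)(2 4), (1 4)(2 3)}, so |H| = 4.

4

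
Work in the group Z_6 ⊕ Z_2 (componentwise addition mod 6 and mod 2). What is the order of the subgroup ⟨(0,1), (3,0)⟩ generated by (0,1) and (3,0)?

4

|⟨(0,1)⟩| = 2 and |⟨(3,0)⟩| = 2, so |H| is a multiple of lcm(2, 2) = 2 and divides |G| = 12.
Closing under the operation: H = {(0,0), (0,1), (3,0), (3,1)}, so |H| = 4.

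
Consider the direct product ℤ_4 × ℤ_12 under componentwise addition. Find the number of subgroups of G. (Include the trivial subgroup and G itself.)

|G| = 48, so by Lagrange every subgroup order divides 48. Divisors: 1, 2, 3, 4, 6, 8, 12, 16, 24, 48.
Subgroups by order — order 1: 1; order 2: 3; order 3: 1; order 4: 7; order 6: 3; order 8: 3; order 12: 7; order 16: 1; order 24: 3; order 48: 1.
Total: 1 + 3 + 1 + 7 + 3 + 3 + 7 + 1 + 3 + 1 = 30.

30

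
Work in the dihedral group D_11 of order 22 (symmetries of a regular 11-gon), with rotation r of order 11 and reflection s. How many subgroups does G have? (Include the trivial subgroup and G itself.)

|G| = 22, so by Lagrange every subgroup order divides 22. Divisors: 1, 2, 11, 22.
Subgroups by order — order 1: 1; order 2: 11; order 11: 1; order 22: 1.
Total: 1 + 11 + 1 + 1 = 14.

14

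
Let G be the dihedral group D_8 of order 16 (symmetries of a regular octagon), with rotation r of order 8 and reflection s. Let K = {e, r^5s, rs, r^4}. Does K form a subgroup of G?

Yes

|K| = 4 divides |G| = 16, consistent with Lagrange.
K contains the identity, every element's inverse is in K, and K is closed under ·: it is a subgroup.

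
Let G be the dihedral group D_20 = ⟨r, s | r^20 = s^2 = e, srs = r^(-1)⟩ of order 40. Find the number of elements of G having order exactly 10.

The elements of order 10 are: r^2, r^6, r^14, r^18.
That's 4.

4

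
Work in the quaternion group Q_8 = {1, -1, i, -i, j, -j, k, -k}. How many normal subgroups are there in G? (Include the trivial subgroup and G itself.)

G has 6 subgroups. Checking conjugation-invariance by order — order 1: 1/1 normal; order 2: 1/1 normal; order 4: 3/3 normal; order 8: 1/1 normal.
Total normal subgroups: 6.

6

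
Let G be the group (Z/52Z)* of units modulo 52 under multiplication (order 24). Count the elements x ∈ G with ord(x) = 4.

The elements of order 4 are: 5, 21, 31, 47.
That's 4.

4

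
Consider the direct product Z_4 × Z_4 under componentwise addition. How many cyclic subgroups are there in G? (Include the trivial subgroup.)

Group the elements of G by the cyclic subgroup they generate; each cyclic subgroup of order d accounts for φ(d) elements.
Cyclic subgroups by order — order 1: 1; order 2: 3; order 4: 6.
Total: 10.

10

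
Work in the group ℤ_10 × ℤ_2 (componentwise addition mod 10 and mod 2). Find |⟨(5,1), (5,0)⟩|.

4

|⟨(5,1)⟩| = 2 and |⟨(5,0)⟩| = 2, so |H| is a multiple of lcm(2, 2) = 2 and divides |G| = 20.
Closing under the operation: H = {(0,0), (0,1), (5,0), (5,1)}, so |H| = 4.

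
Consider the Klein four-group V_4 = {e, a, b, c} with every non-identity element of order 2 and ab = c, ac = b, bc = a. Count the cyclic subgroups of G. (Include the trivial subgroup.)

4

Each element a generates a cyclic subgroup ⟨a⟩; distinct elements may generate the same one (a cyclic group of order d has φ(d) generators).
Cyclic subgroups by order — order 1: 1; order 2: 3.
Total: 4.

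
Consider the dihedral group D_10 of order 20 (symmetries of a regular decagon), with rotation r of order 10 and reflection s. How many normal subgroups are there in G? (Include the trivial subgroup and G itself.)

G has 22 subgroups. Checking conjugation-invariance by order — order 1: 1/1 normal; order 2: 1/11 normal; order 4: 0/5 normal; order 5: 1/1 normal; order 10: 3/3 normal; order 20: 1/1 normal.
Total normal subgroups: 7.

7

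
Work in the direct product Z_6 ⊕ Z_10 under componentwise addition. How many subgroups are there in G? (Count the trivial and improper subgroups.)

|G| = 60, so by Lagrange every subgroup order divides 60. Divisors: 1, 2, 3, 4, 5, 6, 10, 12, 15, 20, 30, 60.
Subgroups by order — order 1: 1; order 2: 3; order 3: 1; order 4: 1; order 5: 1; order 6: 3; order 10: 3; order 12: 1; order 15: 1; order 20: 1; order 30: 3; order 60: 1.
Total: 1 + 3 + 1 + 1 + 1 + 3 + 3 + 1 + 1 + 1 + 3 + 1 = 20.

20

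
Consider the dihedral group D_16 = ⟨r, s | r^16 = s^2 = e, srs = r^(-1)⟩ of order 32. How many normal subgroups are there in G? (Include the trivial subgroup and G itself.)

8

G has 36 subgroups. Checking conjugation-invariance by order — order 1: 1/1 normal; order 2: 1/17 normal; order 4: 1/9 normal; order 8: 1/5 normal; order 16: 3/3 normal; order 32: 1/1 normal.
Total normal subgroups: 8.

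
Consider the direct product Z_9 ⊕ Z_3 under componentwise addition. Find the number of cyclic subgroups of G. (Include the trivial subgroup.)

8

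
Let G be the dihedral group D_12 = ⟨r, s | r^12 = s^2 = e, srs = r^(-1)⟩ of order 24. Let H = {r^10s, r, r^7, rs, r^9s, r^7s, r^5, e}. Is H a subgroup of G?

r ∈ H but its inverse r^11 ∉ H, so H is not a subgroup.

No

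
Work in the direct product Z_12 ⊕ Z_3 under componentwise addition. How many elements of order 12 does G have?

An element (a,b) has order lcm(ord(a), ord(b)); count pairs with lcm equal to 12.
Enumerating gives 16 such elements.

16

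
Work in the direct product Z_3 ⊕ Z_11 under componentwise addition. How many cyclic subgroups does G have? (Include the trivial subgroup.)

4

A cyclic subgroup of order d is generated by each of its φ(d) elements of order d, so the cyclic subgroups of order d number (#elements of order d)/φ(d).
Cyclic subgroups by order — order 1: 1; order 3: 1; order 11: 1; order 33: 1.
Total: 4.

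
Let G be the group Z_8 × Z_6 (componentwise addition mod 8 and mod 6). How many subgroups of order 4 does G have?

3

|G| = 48 and 4 | 48, so subgroups of order 4 are possible by Lagrange.
The subgroups of order 4 are: {(0,0), (0,3), (4,0), (4,3)}; {(0,0), (2,0), (4,0), (6,0)}; {(0,0), (2,3), (4,0), (6,3)}.
So G has 3 subgroups of order 4.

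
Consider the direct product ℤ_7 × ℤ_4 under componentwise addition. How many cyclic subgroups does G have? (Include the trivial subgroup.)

Each element a generates a cyclic subgroup ⟨a⟩; distinct elements may generate the same one (a cyclic group of order d has φ(d) generators).
Cyclic subgroups by order — order 1: 1; order 2: 1; order 4: 1; order 7: 1; order 14: 1; order 28: 1.
Total: 6.

6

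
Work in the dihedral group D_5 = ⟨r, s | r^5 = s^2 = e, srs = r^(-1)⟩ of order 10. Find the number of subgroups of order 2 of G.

|G| = 10 and 2 | 10, so subgroups of order 2 are possible by Lagrange.
The subgroups of order 2 are: {e, r^2s}; {e, r^3s}; {e, r^4s}; {e, rs}; … (5 in all).
So G has 5 subgroups of order 2.

5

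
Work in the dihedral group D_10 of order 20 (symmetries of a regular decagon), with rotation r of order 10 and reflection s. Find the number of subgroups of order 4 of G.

5

|G| = 20 and 4 | 20, so subgroups of order 4 are possible by Lagrange.
The subgroups of order 4 are: {e, r^5, r^2s, r^7s}; {e, r^5, r^3s, r^8s}; {e, r^5, r^4s, r^9s}; {e, r^5, s, r^5s}; … (5 in all).
So G has 5 subgroups of order 4.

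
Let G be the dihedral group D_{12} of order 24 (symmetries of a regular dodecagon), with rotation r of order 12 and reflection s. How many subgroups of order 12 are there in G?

|G| = 24 and 12 | 24, so subgroups of order 12 are possible by Lagrange.
The subgroups of order 12 are: {e, r, r^2, r^3, r^4, r^5, r^6, r^7, r^8, r^9, r^10, r^11}; {e, r^2, r^4, r^6, r^8, r^10, s, r^2s, r^4s, r^6s, r^8s, r^10s}; {e, r^2, r^4, r^6, r^8, r^10, rs, r^3s, r^5s, r^7s, r^9s, r^11s}.
So G has 3 subgroups of order 12.

3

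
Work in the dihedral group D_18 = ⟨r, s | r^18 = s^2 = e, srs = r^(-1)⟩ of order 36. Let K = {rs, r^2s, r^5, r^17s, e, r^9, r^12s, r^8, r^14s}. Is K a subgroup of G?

No

r^8 ∈ K but its inverse r^10 ∉ K, so K is not a subgroup.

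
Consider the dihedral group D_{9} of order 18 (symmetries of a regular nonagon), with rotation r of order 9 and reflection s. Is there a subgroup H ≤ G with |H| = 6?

Yes

6 | 18. A subgroup of order 6 is {e, r^3, r^6, r^2s, r^5s, r^8s}.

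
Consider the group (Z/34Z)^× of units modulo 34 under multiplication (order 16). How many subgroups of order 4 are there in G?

1

|G| = 16 and 4 | 16, so subgroups of order 4 are possible by Lagrange.
The subgroups of order 4 are: {1, 13, 21, 33}.
So G has 1 subgroup of order 4.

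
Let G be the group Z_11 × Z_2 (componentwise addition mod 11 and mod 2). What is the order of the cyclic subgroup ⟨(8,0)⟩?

The order of (8,0) in Z_11 × Z_2 is lcm(ord(8) in Z_11, ord(0) in Z_2).
ord(8) = 11 and ord(0) = 1, so |⟨(8,0)⟩| = lcm(11, 1) = 11.

11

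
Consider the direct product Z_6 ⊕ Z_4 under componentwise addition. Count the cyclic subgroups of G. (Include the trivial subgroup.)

12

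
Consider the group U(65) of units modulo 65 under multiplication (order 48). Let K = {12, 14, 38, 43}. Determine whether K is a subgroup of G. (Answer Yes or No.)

The identity 1 ∉ K, so K is not a subgroup.

No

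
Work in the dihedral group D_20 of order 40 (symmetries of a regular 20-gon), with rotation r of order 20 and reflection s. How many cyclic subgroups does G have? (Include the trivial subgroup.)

26

A cyclic subgroup of order d is generated by each of its φ(d) elements of order d, so the cyclic subgroups of order d number (#elements of order d)/φ(d).
Cyclic subgroups by order — order 1: 1; order 2: 21; order 4: 1; order 5: 1; order 10: 1; order 20: 1.
Total: 26.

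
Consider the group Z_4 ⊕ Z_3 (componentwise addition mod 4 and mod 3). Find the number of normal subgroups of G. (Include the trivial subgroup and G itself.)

6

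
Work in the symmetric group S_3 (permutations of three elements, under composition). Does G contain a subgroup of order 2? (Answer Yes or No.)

2 | 6. A subgroup of order 2 is {e, (1 2)}.

Yes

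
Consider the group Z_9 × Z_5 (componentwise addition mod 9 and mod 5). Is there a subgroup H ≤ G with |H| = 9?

9 | 45. A subgroup of order 9 is {(0,0), (1,0), (2,0), (3,0), (4,0), (5,0), (6,0), (7,0), (8,0)}.

Yes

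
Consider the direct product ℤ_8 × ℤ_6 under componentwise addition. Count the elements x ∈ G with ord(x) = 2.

3

An element (a,b) has order lcm(ord(a), ord(b)); count pairs with lcm equal to 2.
Enumerating gives 3 such elements.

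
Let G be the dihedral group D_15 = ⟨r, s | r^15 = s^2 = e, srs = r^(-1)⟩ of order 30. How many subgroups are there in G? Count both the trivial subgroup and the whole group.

|G| = 30, so by Lagrange every subgroup order divides 30. Divisors: 1, 2, 3, 5, 6, 10, 15, 30.
Subgroups by order — order 1: 1; order 2: 15; order 3: 1; order 5: 1; order 6: 5; order 10: 3; order 15: 1; order 30: 1.
Total: 1 + 15 + 1 + 1 + 5 + 3 + 1 + 1 = 28.

28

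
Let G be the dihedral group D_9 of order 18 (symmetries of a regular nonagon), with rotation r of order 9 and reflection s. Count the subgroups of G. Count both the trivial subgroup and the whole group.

16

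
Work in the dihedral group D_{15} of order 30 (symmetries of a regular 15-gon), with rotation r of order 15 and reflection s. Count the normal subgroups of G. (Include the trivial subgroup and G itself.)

5

G has 28 subgroups. Checking conjugation-invariance by order — order 1: 1/1 normal; order 2: 0/15 normal; order 3: 1/1 normal; order 5: 1/1 normal; order 6: 0/5 normal; order 10: 0/3 normal; order 15: 1/1 normal; order 30: 1/1 normal.
Total normal subgroups: 5.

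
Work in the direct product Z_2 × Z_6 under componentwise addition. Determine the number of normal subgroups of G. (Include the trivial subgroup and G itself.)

G is abelian, so every subgroup is normal.
G has 10 subgroups in total, hence 10 normal subgroups.

10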